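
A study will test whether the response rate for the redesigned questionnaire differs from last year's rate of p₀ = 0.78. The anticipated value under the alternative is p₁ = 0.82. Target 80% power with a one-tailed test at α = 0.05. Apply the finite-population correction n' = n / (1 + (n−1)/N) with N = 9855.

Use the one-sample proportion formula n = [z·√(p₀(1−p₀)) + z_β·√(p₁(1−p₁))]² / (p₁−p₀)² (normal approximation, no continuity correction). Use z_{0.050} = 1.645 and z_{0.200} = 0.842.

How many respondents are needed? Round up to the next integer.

n = [z_α·√(p₀q₀) + z_β·√(p₁q₁)]² / (p₁ − p₀)²
  = [1.645·√(0.78·0.22) + 0.842·√(0.82·0.18)]² / (0.04)²
  = [1.645·0.4142 + 0.842·0.3842]² / 0.0016
  = [1.0049]² / 0.0016
  = 631.17
Finite-population correction (N = 9855): 631.17 / (1 + (631.17 − 1)/9855) = 593.23.
Round up → n = 594.

n = 594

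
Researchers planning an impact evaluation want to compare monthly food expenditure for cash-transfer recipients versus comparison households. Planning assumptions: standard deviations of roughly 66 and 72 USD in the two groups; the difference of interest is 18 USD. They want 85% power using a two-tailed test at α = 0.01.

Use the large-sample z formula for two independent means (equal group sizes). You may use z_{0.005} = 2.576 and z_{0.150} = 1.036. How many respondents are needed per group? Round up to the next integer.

n = 385 per group

n = (z_{α/2} + z_β)² · (σ₁² + σ₂²) / δ²
  = (2.576 + 1.036)² · (66² + 72² = 9540) / 18²
  = 13.0465 · 9540 / 324
  = 384.15
Round up → n = 385 per group.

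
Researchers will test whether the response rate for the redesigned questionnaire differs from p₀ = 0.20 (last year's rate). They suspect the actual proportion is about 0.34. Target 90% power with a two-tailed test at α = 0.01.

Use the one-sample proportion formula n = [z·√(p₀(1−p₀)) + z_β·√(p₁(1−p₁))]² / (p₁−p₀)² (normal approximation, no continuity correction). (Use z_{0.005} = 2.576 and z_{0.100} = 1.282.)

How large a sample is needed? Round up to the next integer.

n = 137

n = [z_{α/2}·√(p₀q₀) + z_β·√(p₁q₁)]² / (p₁ − p₀)²
  = [2.576·√(0.20·0.80) + 1.282·√(0.34·0.66)]² / (0.14)²
  = [2.576·0.4000 + 1.282·0.4737]² / 0.0196
  = [1.6377]² / 0.0196
  = 136.84
Round up → n = 137.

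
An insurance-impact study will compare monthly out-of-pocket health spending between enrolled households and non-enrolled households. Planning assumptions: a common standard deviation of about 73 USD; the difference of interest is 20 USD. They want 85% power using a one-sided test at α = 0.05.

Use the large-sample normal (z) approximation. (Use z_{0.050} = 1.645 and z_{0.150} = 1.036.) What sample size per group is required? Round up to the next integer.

n = 192 per group

n = (z_α + z_β)² · (σ₁² + σ₂²) / δ²
  = (1.645 + 1.036)² · (2·73² = 10658) / 20²
  = 7.1878 · 10658 / 400
  = 191.52
Round up → n = 192 per group.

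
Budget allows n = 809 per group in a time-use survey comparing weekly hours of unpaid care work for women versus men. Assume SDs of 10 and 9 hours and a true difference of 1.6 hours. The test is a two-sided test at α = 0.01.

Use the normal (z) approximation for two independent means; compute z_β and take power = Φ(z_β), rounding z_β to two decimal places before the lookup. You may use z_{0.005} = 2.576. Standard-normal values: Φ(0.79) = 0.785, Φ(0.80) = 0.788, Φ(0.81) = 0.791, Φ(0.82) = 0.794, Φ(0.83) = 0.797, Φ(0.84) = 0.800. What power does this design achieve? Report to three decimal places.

Power ≈ 0.791

z_β = δ·√(n/(σ₁²+σ₂²)) − z_{α/2}
    = 1.6 · √(809/181) − 2.576
    = 1.6 · 2.11415 − 2.576
    = 3.3826 − 2.576 = 0.8066 → 0.81
Power = Φ(0.81) = 0.791.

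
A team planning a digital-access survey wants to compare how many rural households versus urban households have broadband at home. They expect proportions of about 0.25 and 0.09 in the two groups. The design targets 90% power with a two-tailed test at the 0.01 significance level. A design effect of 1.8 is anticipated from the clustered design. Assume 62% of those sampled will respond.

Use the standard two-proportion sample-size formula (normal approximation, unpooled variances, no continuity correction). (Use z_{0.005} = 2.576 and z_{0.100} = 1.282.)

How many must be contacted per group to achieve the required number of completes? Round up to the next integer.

n = 455 per group

n = (z_{α/2} + z_β)² · [p₁(1−p₁) + p₂(1−p₂)] / (p₁ − p₂)²
  = (2.576 + 1.282)² · (0.25·0.75 + 0.09·0.91) / (0.16)²
  = (3.858)² · (0.1875 + 0.0819) / 0.0256
  = 14.8842 · 0.2694 / 0.0256
  = 156.63
Design effect: 1.8 × 156.63 = 281.94.
Adjust for 62% response: 281.94 / 0.62 = 454.74.
Round up → n = 455 per group.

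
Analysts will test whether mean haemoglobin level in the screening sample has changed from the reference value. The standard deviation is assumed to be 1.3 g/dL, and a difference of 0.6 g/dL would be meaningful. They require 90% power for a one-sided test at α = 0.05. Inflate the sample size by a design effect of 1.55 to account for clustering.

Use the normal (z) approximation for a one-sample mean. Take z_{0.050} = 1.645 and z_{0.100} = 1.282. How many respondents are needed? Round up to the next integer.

n = 63

n = (z_α + z_β)² · σ² / δ²
  = (1.645 + 1.282)² · 1.3² / 0.6²
  = 8.5673 · 1.69 / 0.36
  = 40.22
Design effect: 1.55 × 40.22 = 62.34.
Round up → n = 63.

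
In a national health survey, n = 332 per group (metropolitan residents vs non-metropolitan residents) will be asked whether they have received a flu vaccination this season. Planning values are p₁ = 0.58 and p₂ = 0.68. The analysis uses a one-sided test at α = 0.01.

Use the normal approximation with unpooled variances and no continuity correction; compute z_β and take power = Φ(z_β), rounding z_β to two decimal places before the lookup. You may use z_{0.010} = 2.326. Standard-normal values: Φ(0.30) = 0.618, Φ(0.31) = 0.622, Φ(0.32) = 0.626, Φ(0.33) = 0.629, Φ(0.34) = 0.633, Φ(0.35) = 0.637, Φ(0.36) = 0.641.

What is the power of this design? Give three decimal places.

z_β = |p₁−p₂|·√(n/[p₁q₁+p₂q₂]) − z_α
    = 0.10 · √(332/0.4612) − 2.326
    = 0.10 · 26.8302 − 2.326
    = 2.6830 − 2.326 = 0.3570 → 0.36
Power = Φ(0.36) = 0.641.

Power ≈ 0.641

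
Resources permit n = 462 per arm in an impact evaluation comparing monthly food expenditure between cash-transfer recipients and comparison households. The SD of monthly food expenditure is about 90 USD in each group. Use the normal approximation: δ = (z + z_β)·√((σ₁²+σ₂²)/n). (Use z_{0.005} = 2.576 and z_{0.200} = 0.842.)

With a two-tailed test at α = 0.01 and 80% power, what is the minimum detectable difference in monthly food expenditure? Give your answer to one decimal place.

δ = (z_{α/2} + z_β) · √((σ₁²+σ₂²)/n)
  = (2.576 + 0.842) · √(16200/462)
  = 3.418 · √35.0649
  = 3.418 · 5.9216
  = 20.2399

Minimum detectable difference ≈ 20.2 USD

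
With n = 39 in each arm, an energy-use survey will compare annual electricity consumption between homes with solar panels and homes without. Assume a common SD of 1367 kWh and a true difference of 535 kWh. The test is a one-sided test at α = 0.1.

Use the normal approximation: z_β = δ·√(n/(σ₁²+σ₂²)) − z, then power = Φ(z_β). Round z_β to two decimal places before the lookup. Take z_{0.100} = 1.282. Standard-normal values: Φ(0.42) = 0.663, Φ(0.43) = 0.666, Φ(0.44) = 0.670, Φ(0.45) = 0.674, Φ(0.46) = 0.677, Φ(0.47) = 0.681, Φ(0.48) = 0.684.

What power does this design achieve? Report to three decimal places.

Power ≈ 0.674

z_β = δ·√(n/(σ₁²+σ₂²)) − z_α
    = 535 · √(39/3737378) − 1.282
    = 535 · 0.00323 − 1.282
    = 1.7282 − 1.282 = 0.4462 → 0.45
Power = Φ(0.45) = 0.674.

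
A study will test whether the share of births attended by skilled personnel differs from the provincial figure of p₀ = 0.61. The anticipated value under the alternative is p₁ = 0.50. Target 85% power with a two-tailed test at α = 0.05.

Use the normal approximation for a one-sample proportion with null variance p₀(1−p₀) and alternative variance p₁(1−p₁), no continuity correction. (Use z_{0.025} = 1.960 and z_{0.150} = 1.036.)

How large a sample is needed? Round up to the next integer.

n = 180

n = [z_{α/2}·√(p₀q₀) + z_β·√(p₁q₁)]² / (p₁ − p₀)²
  = [1.960·√(0.61·0.39) + 1.036·√(0.50·0.50)]² / (-0.11)²
  = [1.960·0.4877 + 1.036·0.5000]² / 0.0121
  = [1.4740]² / 0.0121
  = 179.56
Round up → n = 180.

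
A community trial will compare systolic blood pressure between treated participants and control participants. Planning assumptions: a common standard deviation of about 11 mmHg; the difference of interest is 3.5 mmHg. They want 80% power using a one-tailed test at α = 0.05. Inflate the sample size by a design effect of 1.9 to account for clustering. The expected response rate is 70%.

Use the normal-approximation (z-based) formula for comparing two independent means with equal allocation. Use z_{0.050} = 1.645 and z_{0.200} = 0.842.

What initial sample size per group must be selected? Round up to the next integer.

n = (z_α + z_β)² · (σ₁² + σ₂²) / δ²
  = (1.645 + 0.842)² · (2·11² = 242) / 3.5²
  = 6.1852 · 242 / 12.25
  = 122.19
Design effect: 1.9 × 122.19 = 232.16.
Adjust for 70% response: 232.16 / 0.70 = 331.65.
Round up → n = 332 per group.

n = 332 per group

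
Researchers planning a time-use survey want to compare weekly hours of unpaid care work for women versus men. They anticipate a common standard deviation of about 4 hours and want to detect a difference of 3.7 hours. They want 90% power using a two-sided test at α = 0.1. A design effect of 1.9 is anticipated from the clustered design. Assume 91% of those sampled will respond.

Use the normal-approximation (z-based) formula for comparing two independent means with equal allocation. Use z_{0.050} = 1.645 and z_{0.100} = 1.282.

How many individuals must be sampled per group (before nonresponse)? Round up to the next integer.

n = (z_{α/2} + z_β)² · (σ₁² + σ₂²) / δ²
  = (1.645 + 1.282)² · (2·4² = 32) / 3.7²
  = 8.5673 · 32 / 13.69
  = 20.03
Design effect: 1.9 × 20.03 = 38.05.
Adjust for 91% response: 38.05 / 0.91 = 41.81.
Round up → n = 42 per group.

n = 42 per group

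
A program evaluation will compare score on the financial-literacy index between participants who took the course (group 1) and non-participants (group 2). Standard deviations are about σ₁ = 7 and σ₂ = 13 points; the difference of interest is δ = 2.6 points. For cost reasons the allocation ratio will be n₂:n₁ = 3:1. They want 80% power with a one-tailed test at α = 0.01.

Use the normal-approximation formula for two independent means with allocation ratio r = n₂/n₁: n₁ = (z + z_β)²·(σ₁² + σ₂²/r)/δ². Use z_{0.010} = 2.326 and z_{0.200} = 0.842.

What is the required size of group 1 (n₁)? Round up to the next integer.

n₁ = 157

n₁ = (z_α + z_β)² · (σ₁² + σ₂²/r) / δ²
   = (2.326 + 0.842)² · (7² + 13²/3) / 2.6²
   = 10.0362 · (49 + 56.3333) / 6.76
   = 10.0362 · 105.3333 / 6.76
   = 156.38
Round up → n₁ = 157; n₂ = r·n₁ = 3 × 157 = 471.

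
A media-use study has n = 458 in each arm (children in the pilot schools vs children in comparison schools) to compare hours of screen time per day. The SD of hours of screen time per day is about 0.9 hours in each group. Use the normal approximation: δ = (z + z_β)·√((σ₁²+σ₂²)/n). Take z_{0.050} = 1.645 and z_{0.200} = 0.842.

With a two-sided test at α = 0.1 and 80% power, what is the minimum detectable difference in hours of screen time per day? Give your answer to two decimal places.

δ = (z_{α/2} + z_β) · √((σ₁²+σ₂²)/n)
  = (1.645 + 0.842) · √(1.62/458)
  = 2.487 · √0.00354
  = 2.487 · 0.0595
  = 0.1479

Minimum detectable difference ≈ 0.15 hours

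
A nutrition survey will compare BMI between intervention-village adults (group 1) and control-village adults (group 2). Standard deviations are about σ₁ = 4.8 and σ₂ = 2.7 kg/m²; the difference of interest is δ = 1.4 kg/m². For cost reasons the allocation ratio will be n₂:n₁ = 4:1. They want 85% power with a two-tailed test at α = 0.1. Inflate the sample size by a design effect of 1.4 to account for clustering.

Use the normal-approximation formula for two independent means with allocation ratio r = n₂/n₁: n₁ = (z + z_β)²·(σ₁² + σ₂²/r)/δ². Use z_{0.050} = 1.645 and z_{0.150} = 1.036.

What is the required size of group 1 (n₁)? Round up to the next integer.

n₁ = 128

n₁ = (z_{α/2} + z_β)² · (σ₁² + σ₂²/r) / δ²
   = (1.645 + 1.036)² · (4.8² + 2.7²/4) / 1.4²
   = 7.1878 · (23.04 + 1.8225) / 1.96
   = 7.1878 · 24.8625 / 1.96
   = 91.18
Design effect: 1.4 × 91.18 = 127.65.
Round up → n₁ = 128; n₂ = r·n₁ = 4 × 128 = 512.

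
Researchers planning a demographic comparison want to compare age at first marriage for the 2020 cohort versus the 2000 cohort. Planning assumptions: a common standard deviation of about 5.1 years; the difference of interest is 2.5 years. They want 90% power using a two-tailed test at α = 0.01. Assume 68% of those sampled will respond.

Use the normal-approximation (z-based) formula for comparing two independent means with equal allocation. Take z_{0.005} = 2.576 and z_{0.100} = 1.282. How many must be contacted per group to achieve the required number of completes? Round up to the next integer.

n = 183 per group

n = (z_{α/2} + z_β)² · (σ₁² + σ₂²) / δ²
  = (2.576 + 1.282)² · (2·5.1² = 52.02) / 2.5²
  = 14.8842 · 52.02 / 6.25
  = 123.88
Adjust for 68% response: 123.88 / 0.68 = 182.18.
Round up → n = 183 per group.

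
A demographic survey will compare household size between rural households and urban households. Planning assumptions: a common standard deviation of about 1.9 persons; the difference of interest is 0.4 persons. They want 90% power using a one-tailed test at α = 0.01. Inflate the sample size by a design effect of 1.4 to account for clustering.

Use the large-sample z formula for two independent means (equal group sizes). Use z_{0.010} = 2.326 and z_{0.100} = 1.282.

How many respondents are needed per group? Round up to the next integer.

n = (z_α + z_β)² · (σ₁² + σ₂²) / δ²
  = (2.326 + 1.282)² · (2·1.9² = 7.22) / 0.4²
  = 13.0177 · 7.22 / 0.16
  = 587.42
Design effect: 1.4 × 587.42 = 822.39.
Round up → n = 823 per group.

n = 823 per group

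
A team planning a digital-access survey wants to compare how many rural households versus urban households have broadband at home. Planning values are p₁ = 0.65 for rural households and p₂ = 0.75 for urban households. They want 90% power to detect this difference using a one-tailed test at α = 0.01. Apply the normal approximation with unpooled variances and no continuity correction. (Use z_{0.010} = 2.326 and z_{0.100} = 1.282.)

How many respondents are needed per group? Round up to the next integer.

n = 541 per group

n = (z_α + z_β)² · [p₁(1−p₁) + p₂(1−p₂)] / (p₁ − p₂)²
  = (2.326 + 1.282)² · (0.65·0.35 + 0.75·0.25) / (-0.10)²
  = (3.608)² · (0.2275 + 0.1875) / 0.0100
  = 13.0177 · 0.4150 / 0.0100
  = 540.23
Round up → n = 541 per group.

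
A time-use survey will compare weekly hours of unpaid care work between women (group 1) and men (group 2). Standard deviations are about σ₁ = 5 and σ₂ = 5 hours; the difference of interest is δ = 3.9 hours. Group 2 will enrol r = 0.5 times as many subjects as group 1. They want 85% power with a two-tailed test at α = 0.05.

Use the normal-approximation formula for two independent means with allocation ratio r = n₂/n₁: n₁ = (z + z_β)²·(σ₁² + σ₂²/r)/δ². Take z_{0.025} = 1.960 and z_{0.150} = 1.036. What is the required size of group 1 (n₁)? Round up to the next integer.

n₁ = 45

n₁ = (z_{α/2} + z_β)² · (σ₁² + σ₂²/r) / δ²
   = (1.960 + 1.036)² · (5² + 5²/0.5) / 3.9²
   = 8.9760 · (25 + 50) / 15.21
   = 8.9760 · 75 / 15.21
   = 44.26
Round up → n₁ = 45; n₂ = r·n₁ = 0.5 × 45 = 23.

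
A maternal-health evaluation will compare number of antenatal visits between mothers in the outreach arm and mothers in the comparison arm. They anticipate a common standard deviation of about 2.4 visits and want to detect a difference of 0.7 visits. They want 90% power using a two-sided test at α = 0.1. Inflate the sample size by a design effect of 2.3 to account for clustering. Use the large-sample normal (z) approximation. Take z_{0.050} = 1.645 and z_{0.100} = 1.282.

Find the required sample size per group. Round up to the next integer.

n = 464 per group

n = (z_{α/2} + z_β)² · (σ₁² + σ₂²) / δ²
  = (1.645 + 1.282)² · (2·2.4² = 11.52) / 0.7²
  = 8.5673 · 11.52 / 0.49
  = 201.42
Design effect: 2.3 × 201.42 = 463.27.
Round up → n = 464 per group.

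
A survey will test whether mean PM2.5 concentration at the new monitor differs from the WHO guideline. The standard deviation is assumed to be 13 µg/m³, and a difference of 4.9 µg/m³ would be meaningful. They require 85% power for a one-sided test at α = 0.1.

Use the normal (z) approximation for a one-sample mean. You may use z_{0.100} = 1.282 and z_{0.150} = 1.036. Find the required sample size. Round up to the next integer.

n = 38

n = (z_α + z_β)² · σ² / δ²
  = (1.282 + 1.036)² · 13² / 4.9²
  = 5.3731 · 169 / 24.01
  = 37.82
Round up → n = 38.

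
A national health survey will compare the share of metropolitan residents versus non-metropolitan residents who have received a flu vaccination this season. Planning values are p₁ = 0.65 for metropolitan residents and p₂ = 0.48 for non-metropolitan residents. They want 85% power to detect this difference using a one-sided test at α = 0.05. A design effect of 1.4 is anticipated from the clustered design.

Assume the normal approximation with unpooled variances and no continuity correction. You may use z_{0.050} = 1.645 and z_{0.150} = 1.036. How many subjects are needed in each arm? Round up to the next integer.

n = 167 per group

n = (z_α + z_β)² · [p₁(1−p₁) + p₂(1−p₂)] / (p₁ − p₂)²
  = (1.645 + 1.036)² · (0.65·0.35 + 0.48·0.52) / (0.17)²
  = (2.681)² · (0.2275 + 0.2496) / 0.0289
  = 7.1878 · 0.4771 / 0.0289
  = 118.66
Design effect: 1.4 × 118.66 = 166.12.
Round up → n = 167 per group.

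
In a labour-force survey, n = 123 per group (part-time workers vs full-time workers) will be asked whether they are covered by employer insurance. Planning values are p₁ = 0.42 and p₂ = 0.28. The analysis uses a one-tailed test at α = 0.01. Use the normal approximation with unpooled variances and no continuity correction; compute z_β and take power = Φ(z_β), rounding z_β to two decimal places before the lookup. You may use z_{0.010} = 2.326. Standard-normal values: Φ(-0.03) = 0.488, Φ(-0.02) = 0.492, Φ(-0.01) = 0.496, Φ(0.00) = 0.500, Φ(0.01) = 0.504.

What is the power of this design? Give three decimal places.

z_β = |p₁−p₂|·√(n/[p₁q₁+p₂q₂]) − z_α
    = 0.14 · √(123/0.4452) − 2.326
    = 0.14 · 16.6217 − 2.326
    = 2.3270 − 2.326 = 0.0010 → 0.00
Power = Φ(0.00) = 0.500.

Power ≈ 0.500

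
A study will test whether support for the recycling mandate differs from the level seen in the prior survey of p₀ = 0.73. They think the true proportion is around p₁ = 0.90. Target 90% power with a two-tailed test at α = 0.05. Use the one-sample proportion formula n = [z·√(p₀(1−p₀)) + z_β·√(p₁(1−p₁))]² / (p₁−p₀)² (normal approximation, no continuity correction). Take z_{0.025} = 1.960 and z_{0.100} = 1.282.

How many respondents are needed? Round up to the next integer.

n = [z_{α/2}·√(p₀q₀) + z_β·√(p₁q₁)]² / (p₁ − p₀)²
  = [1.960·√(0.73·0.27) + 1.282·√(0.90·0.10)]² / (0.17)²
  = [1.960·0.4440 + 1.282·0.3000]² / 0.0289
  = [1.2548]² / 0.0289
  = 54.48
Round up → n = 55.

n = 55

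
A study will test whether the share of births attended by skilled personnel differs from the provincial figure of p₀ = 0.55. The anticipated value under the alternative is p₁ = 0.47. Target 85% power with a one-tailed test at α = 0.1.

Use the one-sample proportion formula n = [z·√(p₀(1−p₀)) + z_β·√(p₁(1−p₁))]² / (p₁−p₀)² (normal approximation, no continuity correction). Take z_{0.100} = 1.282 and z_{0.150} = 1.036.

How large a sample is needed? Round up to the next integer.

n = 209

n = [z_α·√(p₀q₀) + z_β·√(p₁q₁)]² / (p₁ − p₀)²
  = [1.282·√(0.55·0.45) + 1.036·√(0.47·0.53)]² / (-0.08)²
  = [1.282·0.4975 + 1.036·0.4991]² / 0.0064
  = [1.1549]² / 0.0064
  = 208.39
Round up → n = 209.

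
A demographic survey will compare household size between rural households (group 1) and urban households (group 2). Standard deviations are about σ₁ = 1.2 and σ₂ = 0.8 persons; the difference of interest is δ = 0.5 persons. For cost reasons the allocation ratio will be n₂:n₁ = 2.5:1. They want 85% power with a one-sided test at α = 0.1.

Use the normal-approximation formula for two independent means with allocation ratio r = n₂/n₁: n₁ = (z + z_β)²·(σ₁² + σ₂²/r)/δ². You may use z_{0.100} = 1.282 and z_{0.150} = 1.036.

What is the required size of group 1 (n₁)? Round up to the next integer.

n₁ = 37

n₁ = (z_α + z_β)² · (σ₁² + σ₂²/r) / δ²
   = (1.282 + 1.036)² · (1.2² + 0.8²/2.5) / 0.5²
   = 5.3731 · (1.44 + 0.256) / 0.25
   = 5.3731 · 1.696 / 0.25
   = 36.45
Round up → n₁ = 37; n₂ = r·n₁ = 2.5 × 37 = 93.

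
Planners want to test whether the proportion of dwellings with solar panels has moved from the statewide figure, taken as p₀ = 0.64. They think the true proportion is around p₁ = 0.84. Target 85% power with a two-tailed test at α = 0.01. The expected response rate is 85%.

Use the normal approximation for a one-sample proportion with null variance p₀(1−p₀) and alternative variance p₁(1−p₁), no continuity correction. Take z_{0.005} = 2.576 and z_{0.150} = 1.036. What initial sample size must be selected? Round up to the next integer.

n = 77

n = [z_{α/2}·√(p₀q₀) + z_β·√(p₁q₁)]² / (p₁ − p₀)²
  = [2.576·√(0.64·0.36) + 1.036·√(0.84·0.16)]² / (0.20)²
  = [2.576·0.4800 + 1.036·0.3666]² / 0.0400
  = [1.6163]² / 0.0400
  = 65.31
Adjust for 85% response: 65.31 / 0.85 = 76.83.
Round up → n = 77.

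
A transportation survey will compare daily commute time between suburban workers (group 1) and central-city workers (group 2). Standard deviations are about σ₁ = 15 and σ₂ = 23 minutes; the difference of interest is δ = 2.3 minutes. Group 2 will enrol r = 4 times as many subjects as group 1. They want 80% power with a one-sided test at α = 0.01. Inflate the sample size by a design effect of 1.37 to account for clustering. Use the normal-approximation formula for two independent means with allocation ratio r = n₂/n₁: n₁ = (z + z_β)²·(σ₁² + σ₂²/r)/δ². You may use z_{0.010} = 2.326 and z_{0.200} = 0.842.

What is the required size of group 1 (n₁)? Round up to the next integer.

n₁ = 929

n₁ = (z_α + z_β)² · (σ₁² + σ₂²/r) / δ²
   = (2.326 + 0.842)² · (15² + 23²/4) / 2.3²
   = 10.0362 · (225 + 132.25) / 5.29
   = 10.0362 · 357.25 / 5.29
   = 677.78
Design effect: 1.37 × 677.78 = 928.55.
Round up → n₁ = 929; n₂ = r·n₁ = 4 × 929 = 3716.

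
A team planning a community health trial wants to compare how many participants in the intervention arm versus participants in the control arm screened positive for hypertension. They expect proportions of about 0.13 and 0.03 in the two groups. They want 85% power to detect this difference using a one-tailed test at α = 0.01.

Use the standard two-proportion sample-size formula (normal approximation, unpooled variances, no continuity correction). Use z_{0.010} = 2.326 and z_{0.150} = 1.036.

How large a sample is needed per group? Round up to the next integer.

n = 161 per group

n = (z_α + z_β)² · [p₁(1−p₁) + p₂(1−p₂)] / (p₁ − p₂)²
  = (2.326 + 1.036)² · (0.13·0.87 + 0.03·0.97) / (0.10)²
  = (3.362)² · (0.1131 + 0.0291) / 0.0100
  = 11.3030 · 0.1422 / 0.0100
  = 160.73
Round up → n = 161 per group.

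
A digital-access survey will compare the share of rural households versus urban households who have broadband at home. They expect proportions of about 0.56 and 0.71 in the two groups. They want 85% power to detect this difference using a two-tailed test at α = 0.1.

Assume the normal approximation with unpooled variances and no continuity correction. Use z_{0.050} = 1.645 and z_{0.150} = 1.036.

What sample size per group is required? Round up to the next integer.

n = 145 per group

n = (z_{α/2} + z_β)² · [p₁(1−p₁) + p₂(1−p₂)] / (p₁ − p₂)²
  = (1.645 + 1.036)² · (0.56·0.44 + 0.71·0.29) / (-0.15)²
  = (2.681)² · (0.2464 + 0.2059) / 0.0225
  = 7.1878 · 0.4523 / 0.0225
  = 144.49
Round up → n = 145 per group.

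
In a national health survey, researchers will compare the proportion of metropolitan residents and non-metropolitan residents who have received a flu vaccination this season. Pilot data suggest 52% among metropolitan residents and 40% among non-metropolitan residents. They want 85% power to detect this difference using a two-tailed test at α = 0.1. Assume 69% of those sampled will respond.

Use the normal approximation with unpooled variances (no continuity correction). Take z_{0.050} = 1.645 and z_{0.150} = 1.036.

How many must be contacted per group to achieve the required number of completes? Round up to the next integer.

n = 355 per group

n = (z_{α/2} + z_β)² · [p₁(1−p₁) + p₂(1−p₂)] / (p₁ − p₂)²
  = (1.645 + 1.036)² · (0.52·0.48 + 0.40·0.60) / (0.12)²
  = (2.681)² · (0.2496 + 0.2400) / 0.0144
  = 7.1878 · 0.4896 / 0.0144
  = 244.38
Adjust for 69% response: 244.38 / 0.69 = 354.18.
Round up → n = 355 per group.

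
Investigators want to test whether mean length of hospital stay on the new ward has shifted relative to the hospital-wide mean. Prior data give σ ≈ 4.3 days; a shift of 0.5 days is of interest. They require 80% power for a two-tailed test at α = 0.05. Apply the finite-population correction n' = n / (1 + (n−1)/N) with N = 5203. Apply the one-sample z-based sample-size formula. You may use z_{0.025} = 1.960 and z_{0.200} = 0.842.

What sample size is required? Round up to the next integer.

n = 523

n = (z_{α/2} + z_β)² · σ² / δ²
  = (1.960 + 0.842)² · 4.3² / 0.5²
  = 7.8512 · 18.49 / 0.25
  = 580.68
Finite-population correction (N = 5203): 580.68 / (1 + (580.68 − 1)/5203) = 522.47.
Round up → n = 523.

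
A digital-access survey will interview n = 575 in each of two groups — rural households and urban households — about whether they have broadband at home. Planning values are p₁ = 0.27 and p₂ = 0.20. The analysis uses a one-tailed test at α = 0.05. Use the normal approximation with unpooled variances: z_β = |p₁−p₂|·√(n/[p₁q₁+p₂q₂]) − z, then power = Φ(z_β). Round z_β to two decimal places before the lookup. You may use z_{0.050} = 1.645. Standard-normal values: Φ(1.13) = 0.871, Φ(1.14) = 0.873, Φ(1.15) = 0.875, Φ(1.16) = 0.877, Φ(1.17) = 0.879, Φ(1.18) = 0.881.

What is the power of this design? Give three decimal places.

Power ≈ 0.877

z_β = |p₁−p₂|·√(n/[p₁q₁+p₂q₂]) − z_α
    = 0.07 · √(575/0.3571) − 1.645
    = 0.07 · 40.1272 − 1.645
    = 2.8089 − 1.645 = 1.1639 → 1.16
Power = Φ(1.16) = 0.877.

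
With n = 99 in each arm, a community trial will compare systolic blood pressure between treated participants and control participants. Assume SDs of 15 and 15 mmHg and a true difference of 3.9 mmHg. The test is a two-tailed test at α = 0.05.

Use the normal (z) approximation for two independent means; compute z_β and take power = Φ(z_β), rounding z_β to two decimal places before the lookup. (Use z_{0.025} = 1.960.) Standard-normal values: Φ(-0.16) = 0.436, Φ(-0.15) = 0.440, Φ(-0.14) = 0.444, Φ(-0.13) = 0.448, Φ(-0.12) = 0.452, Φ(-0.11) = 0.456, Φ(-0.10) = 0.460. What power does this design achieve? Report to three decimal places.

z_β = δ·√(n/(σ₁²+σ₂²)) − z_{α/2}
    = 3.9 · √(99/450) − 1.960
    = 3.9 · 0.46904 − 1.960
    = 1.8293 − 1.960 = -0.1307 → -0.13
Power = Φ(-0.13) = 0.448.

Power ≈ 0.448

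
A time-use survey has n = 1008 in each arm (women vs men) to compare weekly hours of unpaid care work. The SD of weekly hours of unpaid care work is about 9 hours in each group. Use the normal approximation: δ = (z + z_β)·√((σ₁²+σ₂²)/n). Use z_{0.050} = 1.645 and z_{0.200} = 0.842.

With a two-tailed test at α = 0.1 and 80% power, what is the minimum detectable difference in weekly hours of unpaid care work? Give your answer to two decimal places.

Minimum detectable difference ≈ 1.00 hours

δ = (z_{α/2} + z_β) · √((σ₁²+σ₂²)/n)
  = (1.645 + 0.842) · √(162/1008)
  = 2.487 · √0.16071
  = 2.487 · 0.4009
  = 0.9970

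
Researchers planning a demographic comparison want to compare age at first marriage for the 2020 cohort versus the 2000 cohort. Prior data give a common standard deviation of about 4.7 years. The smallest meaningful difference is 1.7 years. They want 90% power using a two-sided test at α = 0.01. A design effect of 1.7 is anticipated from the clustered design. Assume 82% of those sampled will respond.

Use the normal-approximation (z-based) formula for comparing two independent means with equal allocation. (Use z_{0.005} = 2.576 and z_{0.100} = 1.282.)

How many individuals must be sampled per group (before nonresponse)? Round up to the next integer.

n = (z_{α/2} + z_β)² · (σ₁² + σ₂²) / δ²
  = (2.576 + 1.282)² · (2·4.7² = 44.18) / 1.7²
  = 14.8842 · 44.18 / 2.89
  = 227.54
Design effect: 1.7 × 227.54 = 386.81.
Adjust for 82% response: 386.81 / 0.82 = 471.72.
Round up → n = 472 per group.

n = 472 per group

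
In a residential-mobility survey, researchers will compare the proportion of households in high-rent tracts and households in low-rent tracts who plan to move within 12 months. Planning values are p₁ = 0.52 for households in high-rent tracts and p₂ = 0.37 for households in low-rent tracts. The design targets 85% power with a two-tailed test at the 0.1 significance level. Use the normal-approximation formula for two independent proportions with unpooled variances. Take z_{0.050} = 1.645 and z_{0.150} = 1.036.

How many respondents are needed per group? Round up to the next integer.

n = 155 per group

n = (z_{α/2} + z_β)² · [p₁(1−p₁) + p₂(1−p₂)] / (p₁ − p₂)²
  = (1.645 + 1.036)² · (0.52·0.48 + 0.37·0.63) / (0.15)²
  = (2.681)² · (0.2496 + 0.2331) / 0.0225
  = 7.1878 · 0.4827 / 0.0225
  = 154.20
Round up → n = 155 per group.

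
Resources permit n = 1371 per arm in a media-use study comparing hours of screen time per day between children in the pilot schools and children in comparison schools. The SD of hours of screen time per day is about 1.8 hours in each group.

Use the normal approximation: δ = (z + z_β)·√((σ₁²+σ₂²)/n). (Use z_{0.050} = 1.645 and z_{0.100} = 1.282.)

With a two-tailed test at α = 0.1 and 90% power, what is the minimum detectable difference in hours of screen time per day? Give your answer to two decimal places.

δ = (z_{α/2} + z_β) · √((σ₁²+σ₂²)/n)
  = (1.645 + 1.282) · √(6.48/1371)
  = 2.927 · √0.00473
  = 2.927 · 0.0687
  = 0.2012

Minimum detectable difference ≈ 0.20 hours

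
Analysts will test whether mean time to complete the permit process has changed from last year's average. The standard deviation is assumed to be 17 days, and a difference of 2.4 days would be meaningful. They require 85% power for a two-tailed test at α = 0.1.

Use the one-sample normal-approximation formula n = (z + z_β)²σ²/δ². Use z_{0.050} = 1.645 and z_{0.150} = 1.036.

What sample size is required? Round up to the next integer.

n = 361

n = (z_{α/2} + z_β)² · σ² / δ²
  = (1.645 + 1.036)² · 17² / 2.4²
  = 7.1878 · 289 / 5.76
  = 360.64
Round up → n = 361.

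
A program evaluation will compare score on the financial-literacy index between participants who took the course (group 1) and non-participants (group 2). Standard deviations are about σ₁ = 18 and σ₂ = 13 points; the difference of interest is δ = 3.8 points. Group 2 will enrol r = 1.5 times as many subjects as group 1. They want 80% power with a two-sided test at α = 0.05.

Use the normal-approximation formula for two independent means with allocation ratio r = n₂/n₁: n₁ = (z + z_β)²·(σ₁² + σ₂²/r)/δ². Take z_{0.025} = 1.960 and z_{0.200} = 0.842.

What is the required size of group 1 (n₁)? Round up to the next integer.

n₁ = (z_{α/2} + z_β)² · (σ₁² + σ₂²/r) / δ²
   = (1.960 + 0.842)² · (18² + 13²/1.5) / 3.8²
   = 7.8512 · (324 + 112.6667) / 14.44
   = 7.8512 · 436.6667 / 14.44
   = 237.42
Round up → n₁ = 238; n₂ = r·n₁ = 1.5 × 238 = 357.

n₁ = 238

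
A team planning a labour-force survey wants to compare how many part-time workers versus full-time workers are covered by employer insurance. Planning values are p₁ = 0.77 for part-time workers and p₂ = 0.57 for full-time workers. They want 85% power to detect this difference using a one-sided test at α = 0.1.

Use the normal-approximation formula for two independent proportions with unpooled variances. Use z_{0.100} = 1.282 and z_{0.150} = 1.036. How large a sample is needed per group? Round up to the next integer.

n = (z_α + z_β)² · [p₁(1−p₁) + p₂(1−p₂)] / (p₁ − p₂)²
  = (1.282 + 1.036)² · (0.77·0.23 + 0.57·0.43) / (0.20)²
  = (2.318)² · (0.1771 + 0.2451) / 0.0400
  = 5.3731 · 0.4222 / 0.0400
  = 56.71
Round up → n = 57 per group.

n = 57 per group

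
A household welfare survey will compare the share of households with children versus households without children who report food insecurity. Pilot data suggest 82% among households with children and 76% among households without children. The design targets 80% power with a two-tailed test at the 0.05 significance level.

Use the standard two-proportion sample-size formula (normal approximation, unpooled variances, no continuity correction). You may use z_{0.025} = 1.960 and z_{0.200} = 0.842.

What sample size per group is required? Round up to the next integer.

n = 720 per group

n = (z_{α/2} + z_β)² · [p₁(1−p₁) + p₂(1−p₂)] / (p₁ − p₂)²
  = (1.960 + 0.842)² · (0.82·0.18 + 0.76·0.24) / (0.06)²
  = (2.802)² · (0.1476 + 0.1824) / 0.0036
  = 7.8512 · 0.3300 / 0.0036
  = 719.69
Round up → n = 720 per group.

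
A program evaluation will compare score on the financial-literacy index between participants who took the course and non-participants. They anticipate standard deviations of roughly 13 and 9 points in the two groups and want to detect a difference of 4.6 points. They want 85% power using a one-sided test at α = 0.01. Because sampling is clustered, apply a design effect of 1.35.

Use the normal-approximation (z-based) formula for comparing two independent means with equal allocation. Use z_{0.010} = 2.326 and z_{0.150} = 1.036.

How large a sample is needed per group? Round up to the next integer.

n = 181 per group

n = (z_α + z_β)² · (σ₁² + σ₂²) / δ²
  = (2.326 + 1.036)² · (13² + 9² = 250) / 4.6²
  = 11.3030 · 250 / 21.16
  = 133.54
Design effect: 1.35 × 133.54 = 180.28.
Round up → n = 181 per group.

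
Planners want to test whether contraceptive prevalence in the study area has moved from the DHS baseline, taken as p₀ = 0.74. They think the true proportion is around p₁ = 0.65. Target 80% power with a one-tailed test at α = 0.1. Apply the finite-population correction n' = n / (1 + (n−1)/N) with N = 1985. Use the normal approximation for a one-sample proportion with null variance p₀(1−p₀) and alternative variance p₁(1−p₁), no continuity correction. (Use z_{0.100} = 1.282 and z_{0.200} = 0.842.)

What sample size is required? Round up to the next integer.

n = [z_α·√(p₀q₀) + z_β·√(p₁q₁)]² / (p₁ − p₀)²
  = [1.282·√(0.74·0.26) + 0.842·√(0.65·0.35)]² / (-0.09)²
  = [1.282·0.4386 + 0.842·0.4770]² / 0.0081
  = [0.9639]² / 0.0081
  = 114.71
Finite-population correction (N = 1985): 114.71 / (1 + (114.71 − 1)/1985) = 108.50.
Round up → n = 109.

n = 109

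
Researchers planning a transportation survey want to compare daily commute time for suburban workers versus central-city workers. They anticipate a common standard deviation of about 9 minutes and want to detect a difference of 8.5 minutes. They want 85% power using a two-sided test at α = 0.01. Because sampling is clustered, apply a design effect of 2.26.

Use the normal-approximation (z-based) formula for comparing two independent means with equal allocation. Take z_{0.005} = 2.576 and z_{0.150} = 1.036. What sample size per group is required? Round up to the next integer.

n = (z_{α/2} + z_β)² · (σ₁² + σ₂²) / δ²
  = (2.576 + 1.036)² · (2·9² = 162) / 8.5²
  = 13.0465 · 162 / 72.25
  = 29.25
Design effect: 2.26 × 29.25 = 66.11.
Round up → n = 67 per group.

n = 67 per group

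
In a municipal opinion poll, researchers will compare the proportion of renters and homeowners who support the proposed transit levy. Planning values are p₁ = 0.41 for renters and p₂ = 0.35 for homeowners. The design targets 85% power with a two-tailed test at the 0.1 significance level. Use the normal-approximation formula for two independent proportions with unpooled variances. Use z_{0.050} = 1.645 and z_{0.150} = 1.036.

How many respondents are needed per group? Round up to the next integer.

n = (z_{α/2} + z_β)² · [p₁(1−p₁) + p₂(1−p₂)] / (p₁ − p₂)²
  = (1.645 + 1.036)² · (0.41·0.59 + 0.35·0.65) / (0.06)²
  = (2.681)² · (0.2419 + 0.2275) / 0.0036
  = 7.1878 · 0.4694 / 0.0036
  = 937.20
Round up → n = 938 per group.

n = 938 per group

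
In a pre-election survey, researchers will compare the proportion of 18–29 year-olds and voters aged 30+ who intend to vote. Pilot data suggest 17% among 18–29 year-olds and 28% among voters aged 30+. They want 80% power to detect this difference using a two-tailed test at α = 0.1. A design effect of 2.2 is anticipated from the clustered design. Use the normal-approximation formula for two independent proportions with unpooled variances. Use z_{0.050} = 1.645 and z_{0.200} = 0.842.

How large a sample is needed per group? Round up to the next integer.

n = (z_{α/2} + z_β)² · [p₁(1−p₁) + p₂(1−p₂)] / (p₁ − p₂)²
  = (1.645 + 0.842)² · (0.17·0.83 + 0.28·0.72) / (-0.11)²
  = (2.487)² · (0.1411 + 0.2016) / 0.0121
  = 6.1852 · 0.3427 / 0.0121
  = 175.18
Design effect: 2.2 × 175.18 = 385.39.
Round up → n = 386 per group.

n = 386 per group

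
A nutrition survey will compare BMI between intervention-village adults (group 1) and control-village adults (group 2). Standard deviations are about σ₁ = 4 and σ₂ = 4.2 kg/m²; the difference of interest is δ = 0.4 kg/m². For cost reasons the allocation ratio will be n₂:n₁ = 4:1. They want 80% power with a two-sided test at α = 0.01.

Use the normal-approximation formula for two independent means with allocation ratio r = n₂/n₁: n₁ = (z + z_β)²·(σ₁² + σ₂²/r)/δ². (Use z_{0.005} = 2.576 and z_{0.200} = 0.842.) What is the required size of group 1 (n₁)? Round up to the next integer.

n₁ = 1491

n₁ = (z_{α/2} + z_β)² · (σ₁² + σ₂²/r) / δ²
   = (2.576 + 0.842)² · (4² + 4.2²/4) / 0.4²
   = 11.6827 · (16 + 4.41) / 0.16
   = 11.6827 · 20.41 / 0.16
   = 1490.28
Round up → n₁ = 1491; n₂ = r·n₁ = 4 × 1491 = 5964.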